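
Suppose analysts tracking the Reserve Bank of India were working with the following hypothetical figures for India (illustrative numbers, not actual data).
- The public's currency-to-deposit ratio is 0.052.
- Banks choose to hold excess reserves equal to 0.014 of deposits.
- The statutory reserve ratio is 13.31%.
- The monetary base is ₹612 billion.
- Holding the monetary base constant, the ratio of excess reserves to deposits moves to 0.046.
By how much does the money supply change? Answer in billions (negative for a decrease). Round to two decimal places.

-447.76 billion

Initially m₁ = (1 + 0.052) / (0.1331 + 0.014 + 0.052) ≈ 5.283777, so M₁ = 5.283777 × 612 ≈ 3233.6715 billion.
After the change m₂ = (1 + 0.052) / (0.1331 + 0.046 + 0.052) ≈ 4.552142, so M₂ = 4.552142 × 612 ≈ 2785.9109 billion.
ΔM = M₂ − M₁ = 2785.9109 − 3233.6715 = -447.7606 billion.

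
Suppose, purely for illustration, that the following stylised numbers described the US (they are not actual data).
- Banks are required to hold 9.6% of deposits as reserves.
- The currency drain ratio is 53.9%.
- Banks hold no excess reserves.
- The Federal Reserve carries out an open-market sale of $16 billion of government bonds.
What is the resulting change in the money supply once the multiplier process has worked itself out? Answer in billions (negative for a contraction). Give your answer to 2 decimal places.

-38.78 billion

The money multiplier is m = (1 + c) / (rr + c) = (1 + 0.539) / (0.096 + 0.539) ≈ 2.42362.
The sale removes 16 billion of base, so ΔM = m × ΔMB = 2.42362 × (−16) ≈ -38.7779 billion.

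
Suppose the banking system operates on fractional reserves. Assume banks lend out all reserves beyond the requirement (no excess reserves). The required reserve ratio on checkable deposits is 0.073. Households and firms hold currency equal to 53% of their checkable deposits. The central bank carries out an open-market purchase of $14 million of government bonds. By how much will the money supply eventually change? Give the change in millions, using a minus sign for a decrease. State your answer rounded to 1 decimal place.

$35.5 million

The money multiplier is m = (1 + c) / (rr + c) = (1 + 0.53) / (0.073 + 0.53) ≈ 2.5373.
The purchase adds 14 million of base, so ΔM = m × ΔMB = 2.5373 × (+14) = 35.5222 million.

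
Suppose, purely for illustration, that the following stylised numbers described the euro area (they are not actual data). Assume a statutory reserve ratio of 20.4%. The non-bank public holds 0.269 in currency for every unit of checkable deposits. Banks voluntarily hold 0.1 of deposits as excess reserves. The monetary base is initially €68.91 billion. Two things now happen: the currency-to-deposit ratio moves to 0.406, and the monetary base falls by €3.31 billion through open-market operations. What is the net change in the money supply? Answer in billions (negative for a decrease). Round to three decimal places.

-22.706 billion

Before: m₁ = (1 + 0.269) / (0.204 + 0.1 + 0.269) ≈ 2.214660, MB₁ = 68.91, so M₁ = 2.214660 × 68.91 ≈ 152.6122 billion.
After: m₂ = (1 + 0.406) / (0.204 + 0.1 + 0.406) ≈ 1.980282, MB₂ = 68.91 − 3.31 = 65.6, so M₂ = 1.980282 × 65.6 ≈ 129.9065 billion.
ΔM = M₂ − M₁ = 129.9065 − 152.6122 = -22.7057 billion.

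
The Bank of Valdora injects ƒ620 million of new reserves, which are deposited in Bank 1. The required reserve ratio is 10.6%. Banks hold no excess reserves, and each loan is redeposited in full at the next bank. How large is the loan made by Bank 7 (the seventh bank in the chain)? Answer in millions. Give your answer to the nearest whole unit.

Each bank lends a fraction (1 − rr) = 0.8940 of the deposit it receives, so Bank 7 receives 620·0.8940^6 and lends 620·0.8940^7 ≈ 282.9791 million.

ƒ283 million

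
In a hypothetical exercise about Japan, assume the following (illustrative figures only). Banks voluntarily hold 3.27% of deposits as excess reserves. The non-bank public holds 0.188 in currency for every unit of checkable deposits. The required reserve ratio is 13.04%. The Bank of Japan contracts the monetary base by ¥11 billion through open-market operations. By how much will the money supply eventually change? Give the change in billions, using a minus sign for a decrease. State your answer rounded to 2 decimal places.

-37.22 billion

The money multiplier is m = (1 + c) / (rr + e + c) = (1 + 0.188) / (0.1304 + 0.0327 + 0.188) ≈ 3.38365.
The sale removes 11 billion of base, so ΔM = m × ΔMB = 3.38365 × (−11) ≈ -37.2201 billion.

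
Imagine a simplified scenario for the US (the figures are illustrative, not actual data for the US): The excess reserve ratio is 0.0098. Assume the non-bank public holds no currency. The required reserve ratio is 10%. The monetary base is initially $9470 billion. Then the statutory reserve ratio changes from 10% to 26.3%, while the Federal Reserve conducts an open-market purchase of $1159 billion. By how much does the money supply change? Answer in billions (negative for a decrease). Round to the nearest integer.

-47285 billion

Before: m₁ = 1 / (0.1 + 0.0098) ≈ 9.107468, MB₁ = 9470, so M₁ = 9.107468 × 9470 ≈ 86247.722 billion.
After: m₂ = 1 / (0.263 + 0.0098) ≈ 3.665689, MB₂ = 9470 + 1159 = 10629, so M₂ = 3.665689 × 10629 ≈ 38962.6084 billion.
ΔM = M₂ − M₁ = 38962.6084 − 86247.722 = -47285.1136 billion.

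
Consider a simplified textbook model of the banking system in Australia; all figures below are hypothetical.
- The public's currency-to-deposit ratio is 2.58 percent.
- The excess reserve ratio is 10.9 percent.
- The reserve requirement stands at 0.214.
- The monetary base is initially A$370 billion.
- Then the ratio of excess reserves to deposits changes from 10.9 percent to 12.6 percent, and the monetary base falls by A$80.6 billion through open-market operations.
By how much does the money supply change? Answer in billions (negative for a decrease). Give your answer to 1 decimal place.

-276.6 billion

Before: m₁ = (1 + 0.0258) / (0.214 + 0.109 + 0.0258) ≈ 2.94094, MB₁ = 370, so M₁ = 2.94094 × 370 = 1088.1478 billion.
After: m₂ = (1 + 0.0258) / (0.214 + 0.126 + 0.0258) ≈ 2.80426, MB₂ = 370 − 80.6 = 289.4, so M₂ = 2.80426 × 289.4 ≈ 811.5528 billion.
ΔM = M₂ − M₁ = 811.5528 − 1088.1478 = -276.595 billion.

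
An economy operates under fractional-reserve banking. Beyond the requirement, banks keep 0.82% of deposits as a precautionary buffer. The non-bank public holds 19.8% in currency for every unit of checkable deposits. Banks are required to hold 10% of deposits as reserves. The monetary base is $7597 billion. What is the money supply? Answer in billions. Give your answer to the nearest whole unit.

$29723 billion

The money multiplier is m = (1 + c) / (rr + e + c) = (1 + 0.198) / (0.1 + 0.0082 + 0.198) ≈ 3.91248.
So M = m × MB = 3.91248 × 7597 ≈ 29723.1106 billion.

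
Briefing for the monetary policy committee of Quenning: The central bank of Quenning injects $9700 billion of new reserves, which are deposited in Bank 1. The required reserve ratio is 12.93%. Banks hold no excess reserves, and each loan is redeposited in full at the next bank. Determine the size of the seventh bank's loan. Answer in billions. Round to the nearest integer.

$3680 billion

Each bank lends a fraction (1 − rr) = 0.8707 of the deposit it receives, so Bank 7 receives 9700·0.8707^6 and lends 9700·0.8707^7 ≈ 3680.0316 billion.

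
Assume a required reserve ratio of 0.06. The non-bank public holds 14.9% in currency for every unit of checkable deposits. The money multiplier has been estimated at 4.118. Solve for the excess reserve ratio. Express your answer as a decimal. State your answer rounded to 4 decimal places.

0.0700

Using m = 4.118. Since m = (1 + c)/(c + rr + e), the denominator satisfies c + rr + e = (1 + c)/m = (1 + 0.149) / 4.118 ≈ 0.279019.
With c = 0.149 and rr = 0.06, the excess reserve ratio is 0.279019 − 0.149 − 0.06 = 0.070019.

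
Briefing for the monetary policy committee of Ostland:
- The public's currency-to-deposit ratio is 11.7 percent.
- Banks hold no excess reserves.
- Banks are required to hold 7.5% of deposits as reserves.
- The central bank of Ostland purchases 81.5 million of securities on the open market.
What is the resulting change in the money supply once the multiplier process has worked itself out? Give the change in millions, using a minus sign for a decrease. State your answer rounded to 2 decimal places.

The money multiplier is m = (1 + c) / (rr + c) = (1 + 0.117) / (0.075 + 0.117) ≈ 5.81771.
The purchase adds 81.5 million of base, so ΔM = m × ΔMB = 5.81771 × (+81.5) ≈ 474.1434 million.

474.14 million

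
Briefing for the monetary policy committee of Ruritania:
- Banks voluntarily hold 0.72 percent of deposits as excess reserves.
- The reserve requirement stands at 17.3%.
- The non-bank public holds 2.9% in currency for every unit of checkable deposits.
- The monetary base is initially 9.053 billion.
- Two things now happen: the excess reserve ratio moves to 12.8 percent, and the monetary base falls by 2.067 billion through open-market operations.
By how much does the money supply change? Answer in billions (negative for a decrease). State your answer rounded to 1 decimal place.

Before: m₁ = (1 + 0.029) / (0.173 + 0.0072 + 0.029) ≈ 4.9187, MB₁ = 9.053, so M₁ = 4.9187 × 9.053 ≈ 44.529 billion.
After: m₂ = (1 + 0.029) / (0.173 + 0.128 + 0.029) ≈ 3.1182, MB₂ = 9.053 − 2.067 = 6.986, so M₂ = 3.1182 × 6.986 ≈ 21.7837 billion.
ΔM = M₂ − M₁ = 21.7837 − 44.529 = -22.7453 billion.

-22.7 billion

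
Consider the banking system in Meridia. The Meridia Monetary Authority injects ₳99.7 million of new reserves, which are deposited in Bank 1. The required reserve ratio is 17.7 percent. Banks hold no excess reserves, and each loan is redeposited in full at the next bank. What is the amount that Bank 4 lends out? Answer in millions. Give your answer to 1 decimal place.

₳45.7 million

Each bank lends a fraction (1 − rr) = 0.8230 of the deposit it receives, so Bank 4 receives 99.7·0.8230^3 and lends 99.7·0.8230^4 ≈ 45.7398 million.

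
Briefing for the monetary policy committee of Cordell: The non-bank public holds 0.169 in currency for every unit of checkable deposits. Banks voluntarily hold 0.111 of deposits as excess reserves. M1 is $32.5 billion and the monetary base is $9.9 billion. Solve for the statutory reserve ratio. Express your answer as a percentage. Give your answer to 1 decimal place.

7.6%

Using m = M/MB = 32.5/9.9 ≈ 3.282828. Since m = (1 + c)/(c + rr + e), the denominator satisfies c + rr + e = (1 + c)/m = (1 + 0.169) / 3.282828 ≈ 0.356095.
With c = 0.169 and e = 0.111, the statutory reserve ratio is 0.356095 − 0.169 − 0.111 = 0.076095.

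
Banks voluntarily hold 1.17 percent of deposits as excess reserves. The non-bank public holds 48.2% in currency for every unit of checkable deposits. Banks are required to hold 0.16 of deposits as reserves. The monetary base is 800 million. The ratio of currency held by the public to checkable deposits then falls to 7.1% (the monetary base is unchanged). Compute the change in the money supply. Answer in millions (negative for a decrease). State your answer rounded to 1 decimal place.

Initially m₁ = (1 + 0.482) / (0.16 + 0.0117 + 0.482) ≈ 2.26709, so M₁ = 2.26709 × 800 = 1813.672 million.
After the change m₂ = (1 + 0.071) / (0.16 + 0.0117 + 0.071) ≈ 4.41286, so M₂ = 4.41286 × 800 = 3530.288 million.
ΔM = M₂ − M₁ = 3530.288 − 1813.672 = 1716.616 million.

1716.6 million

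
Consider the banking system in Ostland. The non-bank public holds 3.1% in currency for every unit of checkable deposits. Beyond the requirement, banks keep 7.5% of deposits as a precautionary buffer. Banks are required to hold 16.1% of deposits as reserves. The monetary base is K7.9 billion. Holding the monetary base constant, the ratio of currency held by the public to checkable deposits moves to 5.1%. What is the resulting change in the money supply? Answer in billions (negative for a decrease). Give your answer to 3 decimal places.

Initially m₁ = (1 + 0.031) / (0.161 + 0.075 + 0.031) ≈ 3.86142, so M₁ = 3.86142 × 7.9 ≈ 30.5052 billion.
After the change m₂ = (1 + 0.051) / (0.161 + 0.075 + 0.051) ≈ 3.66202, so M₂ = 3.66202 × 7.9 ≈ 28.93 billion.
ΔM = M₂ − M₁ = 28.93 − 30.5052 = -1.5752 billion.

-1.575 billion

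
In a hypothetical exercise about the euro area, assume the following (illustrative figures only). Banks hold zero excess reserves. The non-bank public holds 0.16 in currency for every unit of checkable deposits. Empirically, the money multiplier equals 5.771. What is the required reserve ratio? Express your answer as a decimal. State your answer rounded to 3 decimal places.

0.041

Using m = 5.771. Since m = (1 + c)/(c + rr + e), the denominator satisfies c + rr + e = (1 + c)/m = (1 + 0.16) / 5.771 ≈ 0.201005.
With c = 0.16 and e = 0, the required reserve ratio is 0.201005 − 0.16 − 0 = 0.041005.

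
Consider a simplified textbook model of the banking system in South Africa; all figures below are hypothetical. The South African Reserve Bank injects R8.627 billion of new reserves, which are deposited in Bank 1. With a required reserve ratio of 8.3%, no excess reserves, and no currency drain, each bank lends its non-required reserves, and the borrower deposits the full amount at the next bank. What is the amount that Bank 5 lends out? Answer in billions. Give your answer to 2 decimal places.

Each bank lends a fraction (1 − rr) = 0.9170 of the deposit it receives, so Bank 5 receives 8.627·0.9170^4 and lends 8.627·0.9170^5 ≈ 5.5938 billion.

R5.59 billion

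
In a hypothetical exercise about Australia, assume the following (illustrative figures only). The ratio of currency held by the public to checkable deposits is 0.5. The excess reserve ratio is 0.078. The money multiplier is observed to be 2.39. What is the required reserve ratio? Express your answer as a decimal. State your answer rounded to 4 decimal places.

0.0496

Using m = 2.39. Since m = (1 + c)/(c + rr + e), the denominator satisfies c + rr + e = (1 + c)/m = (1 + 0.5) / 2.39 ≈ 0.627615.
With c = 0.5 and e = 0.078, the required reserve ratio is 0.627615 − 0.5 − 0.078 = 0.049615.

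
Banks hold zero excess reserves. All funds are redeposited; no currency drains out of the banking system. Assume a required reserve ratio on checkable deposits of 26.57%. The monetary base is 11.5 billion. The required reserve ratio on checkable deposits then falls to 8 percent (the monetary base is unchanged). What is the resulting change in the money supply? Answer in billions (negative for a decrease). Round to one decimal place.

100.5 billion

Initially m₁ = 1 / (0.2657) ≈ 3.7636, so M₁ = 3.7636 × 11.5 = 43.2814 billion.
After the change m₂ = 1 / (0.08) = 12.5, so M₂ = 12.5 × 11.5 = 143.75 billion.
ΔM = M₂ − M₁ = 143.75 − 43.2814 = 100.4686 billion.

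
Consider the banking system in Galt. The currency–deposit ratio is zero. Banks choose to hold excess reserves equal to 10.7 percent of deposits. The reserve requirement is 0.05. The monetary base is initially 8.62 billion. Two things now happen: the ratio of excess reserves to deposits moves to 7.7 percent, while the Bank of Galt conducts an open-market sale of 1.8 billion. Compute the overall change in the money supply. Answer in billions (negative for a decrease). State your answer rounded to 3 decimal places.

Before: m₁ = 1 / (0.05 + 0.107) ≈ 6.36943, MB₁ = 8.62, so M₁ = 6.36943 × 8.62 ≈ 54.9045 billion.
After: m₂ = 1 / (0.05 + 0.077) ≈ 7.87402, MB₂ = 8.62 − 1.8 = 6.82, so M₂ = 7.87402 × 6.82 ≈ 53.7008 billion.
ΔM = M₂ − M₁ = 53.7008 − 54.9045 = -1.2037 billion.

-1.204 billion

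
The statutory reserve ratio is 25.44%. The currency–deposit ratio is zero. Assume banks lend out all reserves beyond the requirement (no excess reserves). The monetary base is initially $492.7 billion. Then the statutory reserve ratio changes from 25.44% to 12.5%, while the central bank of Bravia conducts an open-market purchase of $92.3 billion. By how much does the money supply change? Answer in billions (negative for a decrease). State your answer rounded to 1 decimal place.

Before: m₁ = 1 / (0.2544) ≈ 3.93082, MB₁ = 492.7, so M₁ = 3.93082 × 492.7 ≈ 1936.715 billion.
After: m₂ = 1 / (0.125) = 8, MB₂ = 492.7 + 92.3 = 585, so M₂ = 8 × 585 = 4680 billion.
ΔM = M₂ − M₁ = 4680 − 1936.715 = 2743.285 billion.

$2743.3 billion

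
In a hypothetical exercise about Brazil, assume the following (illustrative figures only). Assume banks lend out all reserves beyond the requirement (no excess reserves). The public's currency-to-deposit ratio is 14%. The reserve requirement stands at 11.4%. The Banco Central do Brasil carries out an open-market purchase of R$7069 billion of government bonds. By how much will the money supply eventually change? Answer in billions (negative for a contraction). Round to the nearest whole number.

The money multiplier is m = (1 + c) / (rr + c) = (1 + 0.14) / (0.114 + 0.14) ≈ 4.48819.
The purchase adds 7069 billion of base, so ΔM = m × ΔMB = 4.48819 × (+7069) ≈ 31727.0151 billion.

R$31727 billion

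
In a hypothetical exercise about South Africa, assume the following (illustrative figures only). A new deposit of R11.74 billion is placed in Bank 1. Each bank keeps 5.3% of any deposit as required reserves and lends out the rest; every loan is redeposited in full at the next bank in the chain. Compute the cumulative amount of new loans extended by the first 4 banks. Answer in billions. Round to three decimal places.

R41.059 billion

Bank i lends (1 − rr)^i of the original deposit: Bank 1 lends 11.74·0.9470 ≈ 11.1178, Bank 2 lends 11.74·0.9470² ≈ 10.5285, and so on.
Summing a geometric series: total = 11.74·[0.9470·(1 − 0.9470^4) / (1 − 0.9470)] ≈ 41.0589 billion.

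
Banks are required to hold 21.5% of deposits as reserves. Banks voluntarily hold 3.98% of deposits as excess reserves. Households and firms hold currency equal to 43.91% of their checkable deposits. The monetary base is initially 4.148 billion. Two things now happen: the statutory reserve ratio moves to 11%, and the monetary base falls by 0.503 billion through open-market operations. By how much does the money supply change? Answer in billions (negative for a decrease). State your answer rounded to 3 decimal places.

Before: m₁ = (1 + 0.4391) / (0.215 + 0.0398 + 0.4391) ≈ 2.07393, MB₁ = 4.148, so M₁ = 2.07393 × 4.148 ≈ 8.6027 billion.
After: m₂ = (1 + 0.4391) / (0.11 + 0.0398 + 0.4391) ≈ 2.44371, MB₂ = 4.148 − 0.503 = 3.645, so M₂ = 2.44371 × 3.645 ≈ 8.9073 billion.
ΔM = M₂ − M₁ = 8.9073 − 8.6027 = 0.3046 billion.

0.305 billion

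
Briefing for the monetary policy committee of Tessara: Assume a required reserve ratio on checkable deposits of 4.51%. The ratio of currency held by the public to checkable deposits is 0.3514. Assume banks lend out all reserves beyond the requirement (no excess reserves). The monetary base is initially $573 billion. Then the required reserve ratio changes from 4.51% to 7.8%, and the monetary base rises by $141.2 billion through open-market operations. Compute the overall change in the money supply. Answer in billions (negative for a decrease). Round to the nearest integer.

$295 billion

Before: m₁ = (1 + 0.3514) / (0.0451 + 0.3514) ≈ 3.4083, MB₁ = 573, so M₁ = 3.4083 × 573 = 1952.9559 billion.
After: m₂ = (1 + 0.3514) / (0.078 + 0.3514) ≈ 3.1472, MB₂ = 573 + 141.2 = 714.2, so M₂ = 3.1472 × 714.2 ≈ 2247.7302 billion.
ΔM = M₂ − M₁ = 2247.7302 − 1952.9559 = 294.7743 billion.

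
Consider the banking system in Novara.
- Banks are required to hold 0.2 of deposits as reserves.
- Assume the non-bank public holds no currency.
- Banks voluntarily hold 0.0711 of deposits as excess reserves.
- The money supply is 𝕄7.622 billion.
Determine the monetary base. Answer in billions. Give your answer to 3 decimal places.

𝕄2.066 billion

The money multiplier is m = 1 / (rr + e) = 1 / (0.2 + 0.0711) ≈ 3.68868.
MB = M / m = 7.622 / 3.68868 ≈ 2.0663 billion.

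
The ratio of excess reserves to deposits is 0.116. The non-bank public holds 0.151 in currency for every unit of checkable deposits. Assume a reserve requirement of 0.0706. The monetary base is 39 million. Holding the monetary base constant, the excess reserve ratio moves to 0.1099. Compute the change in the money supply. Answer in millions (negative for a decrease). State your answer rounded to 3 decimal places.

Initially m₁ = (1 + 0.151) / (0.0706 + 0.116 + 0.151) ≈ 3.409360, so M₁ = 3.409360 × 39 ≈ 132.965 million.
After the change m₂ = (1 + 0.151) / (0.0706 + 0.1099 + 0.151) ≈ 3.472097, so M₂ = 3.472097 × 39 ≈ 135.4118 million.
ΔM = M₂ − M₁ = 135.4118 − 132.965 = 2.4468 million.

2.447 million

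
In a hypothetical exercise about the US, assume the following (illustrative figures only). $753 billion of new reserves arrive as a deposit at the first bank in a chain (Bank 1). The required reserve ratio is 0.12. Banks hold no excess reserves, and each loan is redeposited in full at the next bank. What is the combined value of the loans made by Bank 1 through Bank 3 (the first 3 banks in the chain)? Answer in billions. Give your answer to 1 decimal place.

Bank i lends (1 − rr)^i of the original deposit: Bank 1 lends 753·0.8800 = 662.6400, Bank 2 lends 753·0.8800² = 583.1232, and so on.
Summing a geometric series: total = 753·[0.8800·(1 − 0.8800^3) / (1 − 0.8800)] ≈ 1758.9116 billion.

$1758.9 billion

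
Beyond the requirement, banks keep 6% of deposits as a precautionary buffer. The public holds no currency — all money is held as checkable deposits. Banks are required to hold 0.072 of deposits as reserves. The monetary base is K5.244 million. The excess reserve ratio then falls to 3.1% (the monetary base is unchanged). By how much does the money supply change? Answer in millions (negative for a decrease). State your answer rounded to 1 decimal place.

Initially m₁ = 1 / (0.072 + 0.06) ≈ 7.5758, so M₁ = 7.5758 × 5.244 ≈ 39.7275 million.
After the change m₂ = 1 / (0.072 + 0.031) ≈ 9.7087, so M₂ = 9.7087 × 5.244 ≈ 50.9124 million.
ΔM = M₂ − M₁ = 50.9124 − 39.7275 = 11.1849 million.

K11.2 million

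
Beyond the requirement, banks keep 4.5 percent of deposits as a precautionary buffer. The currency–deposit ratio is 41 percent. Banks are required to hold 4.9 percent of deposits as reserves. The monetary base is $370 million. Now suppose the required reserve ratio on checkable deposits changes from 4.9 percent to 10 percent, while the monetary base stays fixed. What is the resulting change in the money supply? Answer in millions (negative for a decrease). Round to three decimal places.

Initially m₁ = (1 + 0.41) / (0.049 + 0.045 + 0.41) ≈ 2.7976190, so M₁ = 2.7976190 × 370 ≈ 1035.119 million.
After the change m₂ = (1 + 0.41) / (0.1 + 0.045 + 0.41) ≈ 2.5405405, so M₂ = 2.5405405 × 370 ≈ 940 million.
ΔM = M₂ − M₁ = 940 − 1035.119 = -95.119 million.

-95.119 million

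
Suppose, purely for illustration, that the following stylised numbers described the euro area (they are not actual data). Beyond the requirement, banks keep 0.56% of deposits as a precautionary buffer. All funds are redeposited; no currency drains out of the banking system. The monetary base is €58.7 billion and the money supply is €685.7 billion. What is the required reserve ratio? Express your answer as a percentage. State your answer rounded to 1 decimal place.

Using m = M/MB = 685.7/58.7 ≈ 11.681431. Since m = (1 + c)/(c + rr + e), the denominator satisfies c + rr + e = (1 + c)/m = (1 + 0) / 11.681431 ≈ 0.085606.
With c = 0 and e = 0.0056, the required reserve ratio is 0.085606 − 0 − 0.0056 = 0.080006.

8.0%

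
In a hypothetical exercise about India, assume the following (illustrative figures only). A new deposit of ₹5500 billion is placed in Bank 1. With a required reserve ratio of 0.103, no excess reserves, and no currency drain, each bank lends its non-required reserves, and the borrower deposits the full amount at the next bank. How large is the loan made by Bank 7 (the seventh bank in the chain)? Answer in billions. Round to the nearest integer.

Each bank lends a fraction (1 − rr) = 0.8970 of the deposit it receives, so Bank 7 receives 5500·0.8970^6 and lends 5500·0.8970^7 ≈ 2569.8619 billion.

₹2570 billion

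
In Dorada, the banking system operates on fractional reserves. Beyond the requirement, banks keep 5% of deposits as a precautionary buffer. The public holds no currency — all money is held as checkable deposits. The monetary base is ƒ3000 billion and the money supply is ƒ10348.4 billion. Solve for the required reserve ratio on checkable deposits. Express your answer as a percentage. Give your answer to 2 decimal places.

23.99%

Using m = M/MB = 10348.4/3000 ≈ 3.449467. Since m = (1 + c)/(c + rr + e), the denominator satisfies c + rr + e = (1 + c)/m = (1 + 0) / 3.449467 ≈ 0.289900.
With c = 0 and e = 0.05, the required reserve ratio on checkable deposits is 0.289900 − 0 − 0.05 = 0.2399.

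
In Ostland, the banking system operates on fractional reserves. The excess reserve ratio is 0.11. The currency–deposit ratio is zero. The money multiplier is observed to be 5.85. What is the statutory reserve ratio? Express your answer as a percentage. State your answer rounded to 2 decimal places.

6.09%

Using m = 5.85. Since m = (1 + c)/(c + rr + e), the denominator satisfies c + rr + e = (1 + c)/m = (1 + 0) / 5.85 ≈ 0.170940.
With c = 0 and e = 0.11, the statutory reserve ratio is 0.170940 − 0 − 0.11 = 0.06094.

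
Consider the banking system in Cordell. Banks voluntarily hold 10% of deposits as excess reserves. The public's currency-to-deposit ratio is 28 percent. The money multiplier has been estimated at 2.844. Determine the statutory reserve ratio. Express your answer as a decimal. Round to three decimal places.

0.070

Using m = 2.844. Since m = (1 + c)/(c + rr + e), the denominator satisfies c + rr + e = (1 + c)/m = (1 + 0.28) / 2.844 ≈ 0.450070.
With c = 0.28 and e = 0.1, the statutory reserve ratio is 0.450070 − 0.28 − 0.1 = 0.07007.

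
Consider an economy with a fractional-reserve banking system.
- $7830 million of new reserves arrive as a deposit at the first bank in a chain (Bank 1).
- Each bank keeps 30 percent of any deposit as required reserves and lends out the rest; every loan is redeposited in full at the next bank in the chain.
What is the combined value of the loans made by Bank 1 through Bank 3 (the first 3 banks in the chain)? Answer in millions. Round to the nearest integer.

$12003 million

Bank i lends (1 − rr)^i of the original deposit: Bank 1 lends 7830·0.7000 = 5481.0000, Bank 2 lends 7830·0.7000² = 3836.7000, and so on.
Summing a geometric series: total = 7830·[0.7000·(1 − 0.7000^3) / (1 − 0.7000)] = 12003.3900 million.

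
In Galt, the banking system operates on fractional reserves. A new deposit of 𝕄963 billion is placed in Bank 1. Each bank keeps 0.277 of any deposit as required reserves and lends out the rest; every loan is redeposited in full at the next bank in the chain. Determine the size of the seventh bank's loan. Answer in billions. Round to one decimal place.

𝕄99.4 billion

Each bank lends a fraction (1 − rr) = 0.7230 of the deposit it receives, so Bank 7 receives 963·0.7230^6 and lends 963·0.7230^7 ≈ 99.4476 billion.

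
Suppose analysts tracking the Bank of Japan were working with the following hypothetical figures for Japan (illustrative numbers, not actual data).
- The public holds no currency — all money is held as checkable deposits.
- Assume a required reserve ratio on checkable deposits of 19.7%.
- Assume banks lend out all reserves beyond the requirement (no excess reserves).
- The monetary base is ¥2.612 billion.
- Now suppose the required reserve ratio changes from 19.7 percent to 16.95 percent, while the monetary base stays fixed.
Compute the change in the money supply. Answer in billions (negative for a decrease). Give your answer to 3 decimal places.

¥2.151 billion

Initially m₁ = 1 / (0.197) ≈ 5.07614, so M₁ = 5.07614 × 2.612 ≈ 13.2589 billion.
After the change m₂ = 1 / (0.1695) ≈ 5.89971, so M₂ = 5.89971 × 2.612 ≈ 15.41 billion.
ΔM = M₂ − M₁ = 15.41 − 13.2589 = 2.1511 billion.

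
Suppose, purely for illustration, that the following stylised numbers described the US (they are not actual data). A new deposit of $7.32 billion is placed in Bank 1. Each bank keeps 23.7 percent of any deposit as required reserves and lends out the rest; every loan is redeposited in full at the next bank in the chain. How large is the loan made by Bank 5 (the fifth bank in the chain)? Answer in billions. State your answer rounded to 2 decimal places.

$1.89 billion

Each bank lends a fraction (1 − rr) = 0.7630 of the deposit it receives, so Bank 5 receives 7.32·0.7630^4 and lends 7.32·0.7630^5 ≈ 1.8929 billion.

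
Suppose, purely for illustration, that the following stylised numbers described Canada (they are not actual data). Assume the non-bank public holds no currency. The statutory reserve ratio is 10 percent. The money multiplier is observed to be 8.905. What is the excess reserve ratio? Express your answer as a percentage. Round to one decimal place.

1.2%

Using m = 8.905. Since m = (1 + c)/(c + rr + e), the denominator satisfies c + rr + e = (1 + c)/m = (1 + 0) / 8.905 ≈ 0.112296.
With c = 0 and rr = 0.1, the excess reserve ratio is 0.112296 − 0 − 0.1 = 0.012296.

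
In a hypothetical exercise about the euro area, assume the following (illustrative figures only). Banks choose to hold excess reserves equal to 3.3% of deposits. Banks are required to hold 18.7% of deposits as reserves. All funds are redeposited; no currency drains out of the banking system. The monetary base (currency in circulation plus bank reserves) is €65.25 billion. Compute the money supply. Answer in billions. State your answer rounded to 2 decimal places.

The money multiplier is m = 1 / (rr + e) = 1 / (0.187 + 0.033) ≈ 4.54545.
So M = m × MB = 4.54545 × 65.25 ≈ 296.5906 billion.

€296.59 billion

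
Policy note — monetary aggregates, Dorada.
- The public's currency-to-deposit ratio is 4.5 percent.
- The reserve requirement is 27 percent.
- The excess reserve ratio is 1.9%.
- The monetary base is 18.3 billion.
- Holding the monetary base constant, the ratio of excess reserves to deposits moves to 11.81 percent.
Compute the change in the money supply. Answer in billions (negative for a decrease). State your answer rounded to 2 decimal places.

-13.10 billion

Initially m₁ = (1 + 0.045) / (0.27 + 0.019 + 0.045) ≈ 3.12874, so M₁ = 3.12874 × 18.3 ≈ 57.2559 billion.
After the change m₂ = (1 + 0.045) / (0.27 + 0.1181 + 0.045) ≈ 2.41284, so M₂ = 2.41284 × 18.3 ≈ 44.155 billion.
ΔM = M₂ − M₁ = 44.155 − 57.2559 = -13.1009 billion.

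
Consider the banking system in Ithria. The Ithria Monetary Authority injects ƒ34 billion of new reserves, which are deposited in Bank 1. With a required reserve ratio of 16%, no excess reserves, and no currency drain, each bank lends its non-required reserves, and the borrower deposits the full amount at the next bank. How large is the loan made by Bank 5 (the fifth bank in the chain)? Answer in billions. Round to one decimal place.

Each bank lends a fraction (1 − rr) = 0.8400 of the deposit it receives, so Bank 5 receives 34·0.8400^4 and lends 34·0.8400^5 ≈ 14.2192 billion.

ƒ14.2 billion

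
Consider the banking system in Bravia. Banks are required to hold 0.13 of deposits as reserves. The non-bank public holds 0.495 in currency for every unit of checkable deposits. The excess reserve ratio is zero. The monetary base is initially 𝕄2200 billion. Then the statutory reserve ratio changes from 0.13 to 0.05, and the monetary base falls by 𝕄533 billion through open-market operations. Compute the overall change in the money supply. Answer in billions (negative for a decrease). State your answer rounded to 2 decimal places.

Before: m₁ = (1 + 0.495) / (0.13 + 0.495) = 2.3920000, MB₁ = 2200, so M₁ = 2.3920000 × 2200 = 5262.4 billion.
After: m₂ = (1 + 0.495) / (0.05 + 0.495) ≈ 2.7431193, MB₂ = 2200 − 533 = 1667, so M₂ = 2.7431193 × 1667 ≈ 4572.7799 billion.
ΔM = M₂ − M₁ = 4572.7799 − 5262.4 = -689.6201 billion.

-689.62 billion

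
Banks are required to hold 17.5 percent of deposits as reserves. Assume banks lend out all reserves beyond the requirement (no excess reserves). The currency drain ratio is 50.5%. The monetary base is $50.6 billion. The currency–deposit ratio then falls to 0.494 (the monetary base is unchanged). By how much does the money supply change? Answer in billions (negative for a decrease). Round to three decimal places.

Initially m₁ = (1 + 0.505) / (0.175 + 0.505) ≈ 2.213235, so M₁ = 2.213235 × 50.6 ≈ 111.9897 billion.
After the change m₂ = (1 + 0.494) / (0.175 + 0.494) ≈ 2.233184, so M₂ = 2.233184 × 50.6 ≈ 112.9991 billion.
ΔM = M₂ − M₁ = 112.9991 − 111.9897 = 1.0094 billion.

$1.009 billion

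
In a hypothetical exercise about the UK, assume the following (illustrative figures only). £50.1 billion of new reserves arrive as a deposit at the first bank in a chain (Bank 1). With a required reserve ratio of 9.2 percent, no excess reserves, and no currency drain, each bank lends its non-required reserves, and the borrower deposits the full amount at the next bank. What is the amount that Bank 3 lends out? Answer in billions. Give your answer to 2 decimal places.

Each bank lends a fraction (1 − rr) = 0.9080 of the deposit it receives, so Bank 3 receives 50.1·0.9080^2 and lends 50.1·0.9080^3 ≈ 37.5055 billion.

£37.51 billion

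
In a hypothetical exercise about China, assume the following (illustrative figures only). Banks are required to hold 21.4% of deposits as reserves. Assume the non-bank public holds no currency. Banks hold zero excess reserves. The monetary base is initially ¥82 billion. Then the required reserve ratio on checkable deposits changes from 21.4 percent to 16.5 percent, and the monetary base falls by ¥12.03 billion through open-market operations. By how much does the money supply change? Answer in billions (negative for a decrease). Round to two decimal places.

¥40.88 billion

Before: m₁ = 1 / (0.214) ≈ 4.67290, MB₁ = 82, so M₁ = 4.67290 × 82 = 383.1778 billion.
After: m₂ = 1 / (0.165) ≈ 6.06061, MB₂ = 82 − 12.03 = 69.97, so M₂ = 6.06061 × 69.97 ≈ 424.0609 billion.
ΔM = M₂ − M₁ = 424.0609 − 383.1778 = 40.8831 billion.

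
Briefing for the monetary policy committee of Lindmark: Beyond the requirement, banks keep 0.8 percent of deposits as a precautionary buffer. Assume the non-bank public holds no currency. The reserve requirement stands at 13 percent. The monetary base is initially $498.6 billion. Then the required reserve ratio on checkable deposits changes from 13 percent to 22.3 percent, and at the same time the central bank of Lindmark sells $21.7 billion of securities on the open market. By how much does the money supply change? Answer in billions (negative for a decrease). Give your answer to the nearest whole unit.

-1549 billion

Before: m₁ = 1 / (0.13 + 0.008) ≈ 7.2464, MB₁ = 498.6, so M₁ = 7.2464 × 498.6 ≈ 3613.055 billion.
After: m₂ = 1 / (0.223 + 0.008) ≈ 4.3290, MB₂ = 498.6 − 21.7 = 476.9, so M₂ = 4.3290 × 476.9 = 2064.5001 billion.
ΔM = M₂ − M₁ = 2064.5001 − 3613.055 = -1548.5549 billion.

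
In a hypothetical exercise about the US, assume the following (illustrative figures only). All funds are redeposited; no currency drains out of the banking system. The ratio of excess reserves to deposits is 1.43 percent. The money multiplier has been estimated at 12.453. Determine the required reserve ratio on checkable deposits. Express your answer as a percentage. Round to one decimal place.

Using m = 12.453. Since m = (1 + c)/(c + rr + e), the denominator satisfies c + rr + e = (1 + c)/m = (1 + 0) / 12.453 ≈ 0.080302.
With c = 0 and e = 0.0143, the required reserve ratio on checkable deposits is 0.080302 − 0 − 0.0143 = 0.066002.

6.6%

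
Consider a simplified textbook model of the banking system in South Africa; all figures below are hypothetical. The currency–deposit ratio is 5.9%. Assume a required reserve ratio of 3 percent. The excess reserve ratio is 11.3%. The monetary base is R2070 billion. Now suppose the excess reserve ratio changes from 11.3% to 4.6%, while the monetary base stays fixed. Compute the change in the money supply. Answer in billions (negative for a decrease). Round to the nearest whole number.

Initially m₁ = (1 + 0.059) / (0.03 + 0.113 + 0.059) ≈ 5.24257, so M₁ = 5.24257 × 2070 = 10852.1199 billion.
After the change m₂ = (1 + 0.059) / (0.03 + 0.046 + 0.059) ≈ 7.84444, so M₂ = 7.84444 × 2070 = 16237.9908 billion.
ΔM = M₂ − M₁ = 16237.9908 − 10852.1199 = 5385.8709 billion.

R5386 billion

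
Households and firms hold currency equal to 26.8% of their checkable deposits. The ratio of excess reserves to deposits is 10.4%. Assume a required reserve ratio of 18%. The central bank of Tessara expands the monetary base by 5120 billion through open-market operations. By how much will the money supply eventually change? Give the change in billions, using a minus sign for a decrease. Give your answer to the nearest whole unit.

The money multiplier is m = (1 + c) / (rr + e + c) = (1 + 0.268) / (0.18 + 0.104 + 0.268) ≈ 2.29710.
The purchase adds 5120 billion of base, so ΔM = m × ΔMB = 2.29710 × (+5120) = 11761.152 billion.

11761 billion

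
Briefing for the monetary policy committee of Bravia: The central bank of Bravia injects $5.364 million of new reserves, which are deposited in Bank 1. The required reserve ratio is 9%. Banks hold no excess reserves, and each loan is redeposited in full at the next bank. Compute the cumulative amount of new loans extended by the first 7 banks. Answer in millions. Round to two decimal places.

$26.21 million

Bank i lends (1 − rr)^i of the original deposit: Bank 1 lends 5.364·0.9100 ≈ 4.8812, Bank 2 lends 5.364·0.9100² ≈ 4.4419, and so on.
Summing a geometric series: total = 5.364·[0.9100·(1 − 0.9100^7) / (1 − 0.9100)] ≈ 26.2089 million.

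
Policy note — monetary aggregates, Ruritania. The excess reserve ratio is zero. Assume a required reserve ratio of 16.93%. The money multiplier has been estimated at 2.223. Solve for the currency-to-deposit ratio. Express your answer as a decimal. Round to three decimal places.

0.510

Using m = 2.223. From m = (1 + c)/(c + rr + e), rearranging gives 1 + c = m·(c + rr + e), so c·(1 − m) = m·(rr + e) − 1.
Hence c = [m·(rr + e) − 1]/(1 − m) = [2.223 × (0.1693 + 0) − 1] / (1 − 2.223) ≈ 0.509931.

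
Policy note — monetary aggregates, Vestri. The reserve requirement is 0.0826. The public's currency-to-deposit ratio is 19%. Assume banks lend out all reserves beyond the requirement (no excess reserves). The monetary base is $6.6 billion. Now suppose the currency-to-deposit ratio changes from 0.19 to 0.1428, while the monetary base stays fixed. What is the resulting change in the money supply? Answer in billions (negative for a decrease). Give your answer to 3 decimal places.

Initially m₁ = (1 + 0.19) / (0.0826 + 0.19) ≈ 4.36537, so M₁ = 4.36537 × 6.6 ≈ 28.8114 billion.
After the change m₂ = (1 + 0.1428) / (0.0826 + 0.1428) ≈ 5.07010, so M₂ = 5.07010 × 6.6 ≈ 33.4627 billion.
ΔM = M₂ − M₁ = 33.4627 − 28.8114 = 4.6513 billion.

$4.651 billion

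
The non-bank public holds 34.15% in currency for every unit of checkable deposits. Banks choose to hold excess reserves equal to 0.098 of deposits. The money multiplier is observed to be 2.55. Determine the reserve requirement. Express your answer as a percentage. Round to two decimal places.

Using m = 2.55. Since m = (1 + c)/(c + rr + e), the denominator satisfies c + rr + e = (1 + c)/m = (1 + 0.3415) / 2.55 ≈ 0.526078.
With c = 0.3415 and e = 0.098, the reserve requirement is 0.526078 − 0.3415 − 0.098 = 0.086578.

8.66%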